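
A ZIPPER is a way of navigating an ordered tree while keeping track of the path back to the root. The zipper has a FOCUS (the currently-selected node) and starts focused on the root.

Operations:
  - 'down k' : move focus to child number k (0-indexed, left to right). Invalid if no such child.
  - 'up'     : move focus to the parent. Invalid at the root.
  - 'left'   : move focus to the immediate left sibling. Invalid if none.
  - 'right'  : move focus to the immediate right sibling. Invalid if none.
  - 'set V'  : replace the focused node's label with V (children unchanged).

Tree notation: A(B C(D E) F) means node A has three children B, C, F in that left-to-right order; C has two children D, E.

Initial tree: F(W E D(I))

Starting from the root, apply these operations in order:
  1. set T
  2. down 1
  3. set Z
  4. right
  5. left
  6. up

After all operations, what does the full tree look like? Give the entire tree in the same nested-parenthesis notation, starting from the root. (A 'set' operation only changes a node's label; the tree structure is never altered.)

Step 1 (set T): focus=T path=root depth=0 children=['W', 'E', 'D'] (at root)
Step 2 (down 1): focus=E path=1 depth=1 children=[] left=['W'] right=['D'] parent=T
Step 3 (set Z): focus=Z path=1 depth=1 children=[] left=['W'] right=['D'] parent=T
Step 4 (right): focus=D path=2 depth=1 children=['I'] left=['W', 'Z'] right=[] parent=T
Step 5 (left): focus=Z path=1 depth=1 children=[] left=['W'] right=['D'] parent=T
Step 6 (up): focus=T path=root depth=0 children=['W', 'Z', 'D'] (at root)

Answer: T(W Z D(I))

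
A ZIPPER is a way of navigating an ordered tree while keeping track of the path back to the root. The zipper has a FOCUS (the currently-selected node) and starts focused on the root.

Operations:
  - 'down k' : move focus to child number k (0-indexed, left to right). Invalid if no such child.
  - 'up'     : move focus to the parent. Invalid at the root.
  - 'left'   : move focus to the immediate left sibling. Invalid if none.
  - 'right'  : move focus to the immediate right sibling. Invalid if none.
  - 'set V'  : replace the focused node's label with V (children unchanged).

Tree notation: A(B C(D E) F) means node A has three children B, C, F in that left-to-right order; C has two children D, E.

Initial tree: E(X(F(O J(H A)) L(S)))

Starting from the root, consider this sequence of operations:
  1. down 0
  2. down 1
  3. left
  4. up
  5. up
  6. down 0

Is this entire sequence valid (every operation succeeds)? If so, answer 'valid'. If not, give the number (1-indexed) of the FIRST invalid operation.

Answer: valid

Derivation:
Step 1 (down 0): focus=X path=0 depth=1 children=['F', 'L'] left=[] right=[] parent=E
Step 2 (down 1): focus=L path=0/1 depth=2 children=['S'] left=['F'] right=[] parent=X
Step 3 (left): focus=F path=0/0 depth=2 children=['O', 'J'] left=[] right=['L'] parent=X
Step 4 (up): focus=X path=0 depth=1 children=['F', 'L'] left=[] right=[] parent=E
Step 5 (up): focus=E path=root depth=0 children=['X'] (at root)
Step 6 (down 0): focus=X path=0 depth=1 children=['F', 'L'] left=[] right=[] parent=E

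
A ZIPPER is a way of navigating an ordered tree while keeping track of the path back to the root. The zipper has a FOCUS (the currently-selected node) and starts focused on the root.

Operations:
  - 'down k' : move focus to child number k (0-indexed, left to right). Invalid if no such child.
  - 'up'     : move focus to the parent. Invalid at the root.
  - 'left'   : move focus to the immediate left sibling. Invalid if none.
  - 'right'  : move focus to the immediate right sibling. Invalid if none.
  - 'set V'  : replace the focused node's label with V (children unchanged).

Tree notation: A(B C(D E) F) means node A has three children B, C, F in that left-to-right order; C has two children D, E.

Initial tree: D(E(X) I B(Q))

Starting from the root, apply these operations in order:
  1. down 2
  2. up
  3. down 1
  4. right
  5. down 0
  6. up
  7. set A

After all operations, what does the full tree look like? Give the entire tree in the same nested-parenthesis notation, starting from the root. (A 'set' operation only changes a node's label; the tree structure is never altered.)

Step 1 (down 2): focus=B path=2 depth=1 children=['Q'] left=['E', 'I'] right=[] parent=D
Step 2 (up): focus=D path=root depth=0 children=['E', 'I', 'B'] (at root)
Step 3 (down 1): focus=I path=1 depth=1 children=[] left=['E'] right=['B'] parent=D
Step 4 (right): focus=B path=2 depth=1 children=['Q'] left=['E', 'I'] right=[] parent=D
Step 5 (down 0): focus=Q path=2/0 depth=2 children=[] left=[] right=[] parent=B
Step 6 (up): focus=B path=2 depth=1 children=['Q'] left=['E', 'I'] right=[] parent=D
Step 7 (set A): focus=A path=2 depth=1 children=['Q'] left=['E', 'I'] right=[] parent=D

Answer: D(E(X) I A(Q))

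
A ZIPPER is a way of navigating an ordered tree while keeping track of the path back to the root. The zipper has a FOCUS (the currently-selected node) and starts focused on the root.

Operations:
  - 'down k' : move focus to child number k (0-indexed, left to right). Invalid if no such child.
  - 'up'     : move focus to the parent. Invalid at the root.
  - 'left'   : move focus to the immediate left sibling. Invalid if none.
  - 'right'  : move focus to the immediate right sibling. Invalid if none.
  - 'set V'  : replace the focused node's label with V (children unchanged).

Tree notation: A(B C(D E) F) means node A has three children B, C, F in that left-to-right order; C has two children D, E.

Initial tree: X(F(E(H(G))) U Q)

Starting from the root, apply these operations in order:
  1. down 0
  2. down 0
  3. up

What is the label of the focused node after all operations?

Answer: F

Derivation:
Step 1 (down 0): focus=F path=0 depth=1 children=['E'] left=[] right=['U', 'Q'] parent=X
Step 2 (down 0): focus=E path=0/0 depth=2 children=['H'] left=[] right=[] parent=F
Step 3 (up): focus=F path=0 depth=1 children=['E'] left=[] right=['U', 'Q'] parent=X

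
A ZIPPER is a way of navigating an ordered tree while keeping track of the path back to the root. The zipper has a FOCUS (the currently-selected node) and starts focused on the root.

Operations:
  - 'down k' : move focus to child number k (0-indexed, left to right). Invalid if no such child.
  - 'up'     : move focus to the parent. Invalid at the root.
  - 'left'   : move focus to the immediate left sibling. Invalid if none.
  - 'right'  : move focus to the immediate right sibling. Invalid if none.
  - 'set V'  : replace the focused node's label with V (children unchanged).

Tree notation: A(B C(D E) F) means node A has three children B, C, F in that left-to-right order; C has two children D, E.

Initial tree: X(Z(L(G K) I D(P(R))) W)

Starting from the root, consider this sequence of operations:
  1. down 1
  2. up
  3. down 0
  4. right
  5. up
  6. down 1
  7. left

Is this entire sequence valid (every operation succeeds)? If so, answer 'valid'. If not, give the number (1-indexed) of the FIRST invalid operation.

Answer: valid

Derivation:
Step 1 (down 1): focus=W path=1 depth=1 children=[] left=['Z'] right=[] parent=X
Step 2 (up): focus=X path=root depth=0 children=['Z', 'W'] (at root)
Step 3 (down 0): focus=Z path=0 depth=1 children=['L', 'I', 'D'] left=[] right=['W'] parent=X
Step 4 (right): focus=W path=1 depth=1 children=[] left=['Z'] right=[] parent=X
Step 5 (up): focus=X path=root depth=0 children=['Z', 'W'] (at root)
Step 6 (down 1): focus=W path=1 depth=1 children=[] left=['Z'] right=[] parent=X
Step 7 (left): focus=Z path=0 depth=1 children=['L', 'I', 'D'] left=[] right=['W'] parent=X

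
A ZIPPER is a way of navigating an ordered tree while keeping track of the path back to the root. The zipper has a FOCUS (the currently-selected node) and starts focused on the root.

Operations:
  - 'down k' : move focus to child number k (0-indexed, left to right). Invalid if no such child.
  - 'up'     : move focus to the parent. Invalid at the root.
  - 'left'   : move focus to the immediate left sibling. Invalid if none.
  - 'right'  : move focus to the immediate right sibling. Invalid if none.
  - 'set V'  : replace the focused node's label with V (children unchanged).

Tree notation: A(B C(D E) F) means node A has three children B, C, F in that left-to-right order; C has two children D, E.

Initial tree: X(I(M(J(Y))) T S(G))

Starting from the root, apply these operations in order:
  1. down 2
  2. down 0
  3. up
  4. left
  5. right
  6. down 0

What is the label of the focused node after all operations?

Step 1 (down 2): focus=S path=2 depth=1 children=['G'] left=['I', 'T'] right=[] parent=X
Step 2 (down 0): focus=G path=2/0 depth=2 children=[] left=[] right=[] parent=S
Step 3 (up): focus=S path=2 depth=1 children=['G'] left=['I', 'T'] right=[] parent=X
Step 4 (left): focus=T path=1 depth=1 children=[] left=['I'] right=['S'] parent=X
Step 5 (right): focus=S path=2 depth=1 children=['G'] left=['I', 'T'] right=[] parent=X
Step 6 (down 0): focus=G path=2/0 depth=2 children=[] left=[] right=[] parent=S

Answer: G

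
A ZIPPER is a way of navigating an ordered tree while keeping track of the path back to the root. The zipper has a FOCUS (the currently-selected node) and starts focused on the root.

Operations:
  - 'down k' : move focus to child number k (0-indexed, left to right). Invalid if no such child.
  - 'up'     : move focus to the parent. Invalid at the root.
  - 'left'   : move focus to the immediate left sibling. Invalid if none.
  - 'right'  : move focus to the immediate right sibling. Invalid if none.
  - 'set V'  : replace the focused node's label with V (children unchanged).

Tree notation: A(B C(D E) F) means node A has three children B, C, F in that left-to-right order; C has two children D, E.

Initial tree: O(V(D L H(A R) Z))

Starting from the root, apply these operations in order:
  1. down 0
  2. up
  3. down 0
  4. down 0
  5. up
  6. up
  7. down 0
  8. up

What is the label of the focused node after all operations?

Step 1 (down 0): focus=V path=0 depth=1 children=['D', 'L', 'H', 'Z'] left=[] right=[] parent=O
Step 2 (up): focus=O path=root depth=0 children=['V'] (at root)
Step 3 (down 0): focus=V path=0 depth=1 children=['D', 'L', 'H', 'Z'] left=[] right=[] parent=O
Step 4 (down 0): focus=D path=0/0 depth=2 children=[] left=[] right=['L', 'H', 'Z'] parent=V
Step 5 (up): focus=V path=0 depth=1 children=['D', 'L', 'H', 'Z'] left=[] right=[] parent=O
Step 6 (up): focus=O path=root depth=0 children=['V'] (at root)
Step 7 (down 0): focus=V path=0 depth=1 children=['D', 'L', 'H', 'Z'] left=[] right=[] parent=O
Step 8 (up): focus=O path=root depth=0 children=['V'] (at root)

Answer: O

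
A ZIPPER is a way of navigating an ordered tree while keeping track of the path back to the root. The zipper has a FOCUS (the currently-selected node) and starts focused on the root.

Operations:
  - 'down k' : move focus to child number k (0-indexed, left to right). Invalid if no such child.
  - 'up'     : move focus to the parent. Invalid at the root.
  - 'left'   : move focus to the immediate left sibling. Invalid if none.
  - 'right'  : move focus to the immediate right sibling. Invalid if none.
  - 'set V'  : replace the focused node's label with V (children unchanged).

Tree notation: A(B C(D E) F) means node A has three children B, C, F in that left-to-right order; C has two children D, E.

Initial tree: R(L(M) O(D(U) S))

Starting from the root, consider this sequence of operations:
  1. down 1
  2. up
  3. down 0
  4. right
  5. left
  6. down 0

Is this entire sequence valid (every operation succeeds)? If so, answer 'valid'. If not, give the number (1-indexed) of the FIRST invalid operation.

Step 1 (down 1): focus=O path=1 depth=1 children=['D', 'S'] left=['L'] right=[] parent=R
Step 2 (up): focus=R path=root depth=0 children=['L', 'O'] (at root)
Step 3 (down 0): focus=L path=0 depth=1 children=['M'] left=[] right=['O'] parent=R
Step 4 (right): focus=O path=1 depth=1 children=['D', 'S'] left=['L'] right=[] parent=R
Step 5 (left): focus=L path=0 depth=1 children=['M'] left=[] right=['O'] parent=R
Step 6 (down 0): focus=M path=0/0 depth=2 children=[] left=[] right=[] parent=L

Answer: valid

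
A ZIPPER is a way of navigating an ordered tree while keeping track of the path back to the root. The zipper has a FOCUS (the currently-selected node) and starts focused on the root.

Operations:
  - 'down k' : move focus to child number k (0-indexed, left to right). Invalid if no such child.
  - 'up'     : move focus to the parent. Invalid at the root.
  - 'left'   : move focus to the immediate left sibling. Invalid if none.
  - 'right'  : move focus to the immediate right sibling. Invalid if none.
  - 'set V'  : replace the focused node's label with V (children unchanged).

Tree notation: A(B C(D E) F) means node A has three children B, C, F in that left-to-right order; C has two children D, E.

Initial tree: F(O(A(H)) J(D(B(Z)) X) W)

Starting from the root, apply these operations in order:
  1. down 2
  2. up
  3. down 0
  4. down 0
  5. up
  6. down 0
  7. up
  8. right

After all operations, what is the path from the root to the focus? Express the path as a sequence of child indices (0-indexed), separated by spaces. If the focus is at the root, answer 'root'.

Answer: 1

Derivation:
Step 1 (down 2): focus=W path=2 depth=1 children=[] left=['O', 'J'] right=[] parent=F
Step 2 (up): focus=F path=root depth=0 children=['O', 'J', 'W'] (at root)
Step 3 (down 0): focus=O path=0 depth=1 children=['A'] left=[] right=['J', 'W'] parent=F
Step 4 (down 0): focus=A path=0/0 depth=2 children=['H'] left=[] right=[] parent=O
Step 5 (up): focus=O path=0 depth=1 children=['A'] left=[] right=['J', 'W'] parent=F
Step 6 (down 0): focus=A path=0/0 depth=2 children=['H'] left=[] right=[] parent=O
Step 7 (up): focus=O path=0 depth=1 children=['A'] left=[] right=['J', 'W'] parent=F
Step 8 (right): focus=J path=1 depth=1 children=['D', 'X'] left=['O'] right=['W'] parent=F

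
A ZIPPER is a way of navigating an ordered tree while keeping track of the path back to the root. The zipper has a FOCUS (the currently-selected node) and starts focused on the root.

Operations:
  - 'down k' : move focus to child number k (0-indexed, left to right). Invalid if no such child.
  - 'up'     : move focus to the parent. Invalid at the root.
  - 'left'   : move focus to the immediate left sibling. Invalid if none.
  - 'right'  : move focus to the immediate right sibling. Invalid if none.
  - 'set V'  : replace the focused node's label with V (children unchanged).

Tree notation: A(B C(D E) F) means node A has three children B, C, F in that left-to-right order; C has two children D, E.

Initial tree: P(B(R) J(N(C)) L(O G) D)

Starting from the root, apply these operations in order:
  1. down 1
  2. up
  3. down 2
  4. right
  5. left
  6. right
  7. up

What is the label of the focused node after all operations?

Answer: P

Derivation:
Step 1 (down 1): focus=J path=1 depth=1 children=['N'] left=['B'] right=['L', 'D'] parent=P
Step 2 (up): focus=P path=root depth=0 children=['B', 'J', 'L', 'D'] (at root)
Step 3 (down 2): focus=L path=2 depth=1 children=['O', 'G'] left=['B', 'J'] right=['D'] parent=P
Step 4 (right): focus=D path=3 depth=1 children=[] left=['B', 'J', 'L'] right=[] parent=P
Step 5 (left): focus=L path=2 depth=1 children=['O', 'G'] left=['B', 'J'] right=['D'] parent=P
Step 6 (right): focus=D path=3 depth=1 children=[] left=['B', 'J', 'L'] right=[] parent=P
Step 7 (up): focus=P path=root depth=0 children=['B', 'J', 'L', 'D'] (at root)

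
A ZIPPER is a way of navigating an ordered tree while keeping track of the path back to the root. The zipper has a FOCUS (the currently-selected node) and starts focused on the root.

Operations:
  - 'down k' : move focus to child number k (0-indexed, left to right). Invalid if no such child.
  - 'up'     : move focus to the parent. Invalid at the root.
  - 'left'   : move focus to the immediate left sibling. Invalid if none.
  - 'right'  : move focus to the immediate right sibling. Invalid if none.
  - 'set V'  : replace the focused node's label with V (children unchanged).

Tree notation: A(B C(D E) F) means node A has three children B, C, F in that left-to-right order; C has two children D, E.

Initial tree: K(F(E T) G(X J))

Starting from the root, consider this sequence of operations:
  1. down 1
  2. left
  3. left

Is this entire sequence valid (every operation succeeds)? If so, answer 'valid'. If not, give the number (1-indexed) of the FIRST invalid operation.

Step 1 (down 1): focus=G path=1 depth=1 children=['X', 'J'] left=['F'] right=[] parent=K
Step 2 (left): focus=F path=0 depth=1 children=['E', 'T'] left=[] right=['G'] parent=K
Step 3 (left): INVALID

Answer: 3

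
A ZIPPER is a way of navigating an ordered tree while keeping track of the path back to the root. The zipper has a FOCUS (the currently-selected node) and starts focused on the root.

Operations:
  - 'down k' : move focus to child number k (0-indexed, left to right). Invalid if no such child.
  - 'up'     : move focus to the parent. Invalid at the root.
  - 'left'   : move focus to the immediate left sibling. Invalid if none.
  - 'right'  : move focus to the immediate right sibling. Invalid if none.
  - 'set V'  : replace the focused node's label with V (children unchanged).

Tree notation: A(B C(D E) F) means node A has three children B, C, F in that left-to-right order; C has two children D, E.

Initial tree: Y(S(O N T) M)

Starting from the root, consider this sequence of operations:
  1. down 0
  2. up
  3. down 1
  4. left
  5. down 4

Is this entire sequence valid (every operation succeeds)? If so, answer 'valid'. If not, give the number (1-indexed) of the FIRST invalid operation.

Step 1 (down 0): focus=S path=0 depth=1 children=['O', 'N', 'T'] left=[] right=['M'] parent=Y
Step 2 (up): focus=Y path=root depth=0 children=['S', 'M'] (at root)
Step 3 (down 1): focus=M path=1 depth=1 children=[] left=['S'] right=[] parent=Y
Step 4 (left): focus=S path=0 depth=1 children=['O', 'N', 'T'] left=[] right=['M'] parent=Y
Step 5 (down 4): INVALID

Answer: 5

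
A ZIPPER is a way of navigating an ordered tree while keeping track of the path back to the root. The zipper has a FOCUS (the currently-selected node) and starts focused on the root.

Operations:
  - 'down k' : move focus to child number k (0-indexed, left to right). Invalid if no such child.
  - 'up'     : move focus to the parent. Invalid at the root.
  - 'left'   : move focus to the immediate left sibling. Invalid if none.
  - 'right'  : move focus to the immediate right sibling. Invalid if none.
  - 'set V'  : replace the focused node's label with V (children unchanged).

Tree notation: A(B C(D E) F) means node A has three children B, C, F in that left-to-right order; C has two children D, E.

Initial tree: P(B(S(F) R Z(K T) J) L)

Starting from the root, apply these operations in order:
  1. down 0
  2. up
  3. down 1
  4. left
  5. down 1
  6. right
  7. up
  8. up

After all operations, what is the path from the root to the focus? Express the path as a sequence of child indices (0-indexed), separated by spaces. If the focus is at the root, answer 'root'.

Answer: root

Derivation:
Step 1 (down 0): focus=B path=0 depth=1 children=['S', 'R', 'Z', 'J'] left=[] right=['L'] parent=P
Step 2 (up): focus=P path=root depth=0 children=['B', 'L'] (at root)
Step 3 (down 1): focus=L path=1 depth=1 children=[] left=['B'] right=[] parent=P
Step 4 (left): focus=B path=0 depth=1 children=['S', 'R', 'Z', 'J'] left=[] right=['L'] parent=P
Step 5 (down 1): focus=R path=0/1 depth=2 children=[] left=['S'] right=['Z', 'J'] parent=B
Step 6 (right): focus=Z path=0/2 depth=2 children=['K', 'T'] left=['S', 'R'] right=['J'] parent=B
Step 7 (up): focus=B path=0 depth=1 children=['S', 'R', 'Z', 'J'] left=[] right=['L'] parent=P
Step 8 (up): focus=P path=root depth=0 children=['B', 'L'] (at root)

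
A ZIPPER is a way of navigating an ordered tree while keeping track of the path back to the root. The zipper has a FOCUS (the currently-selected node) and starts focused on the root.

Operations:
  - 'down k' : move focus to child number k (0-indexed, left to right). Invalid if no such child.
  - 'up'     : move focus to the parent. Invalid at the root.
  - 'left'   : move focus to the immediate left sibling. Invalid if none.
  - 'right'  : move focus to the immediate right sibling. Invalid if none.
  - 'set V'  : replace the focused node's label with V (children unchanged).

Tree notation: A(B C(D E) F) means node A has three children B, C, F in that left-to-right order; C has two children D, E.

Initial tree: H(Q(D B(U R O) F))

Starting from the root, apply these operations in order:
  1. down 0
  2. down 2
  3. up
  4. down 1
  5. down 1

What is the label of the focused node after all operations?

Step 1 (down 0): focus=Q path=0 depth=1 children=['D', 'B', 'F'] left=[] right=[] parent=H
Step 2 (down 2): focus=F path=0/2 depth=2 children=[] left=['D', 'B'] right=[] parent=Q
Step 3 (up): focus=Q path=0 depth=1 children=['D', 'B', 'F'] left=[] right=[] parent=H
Step 4 (down 1): focus=B path=0/1 depth=2 children=['U', 'R', 'O'] left=['D'] right=['F'] parent=Q
Step 5 (down 1): focus=R path=0/1/1 depth=3 children=[] left=['U'] right=['O'] parent=B

Answer: R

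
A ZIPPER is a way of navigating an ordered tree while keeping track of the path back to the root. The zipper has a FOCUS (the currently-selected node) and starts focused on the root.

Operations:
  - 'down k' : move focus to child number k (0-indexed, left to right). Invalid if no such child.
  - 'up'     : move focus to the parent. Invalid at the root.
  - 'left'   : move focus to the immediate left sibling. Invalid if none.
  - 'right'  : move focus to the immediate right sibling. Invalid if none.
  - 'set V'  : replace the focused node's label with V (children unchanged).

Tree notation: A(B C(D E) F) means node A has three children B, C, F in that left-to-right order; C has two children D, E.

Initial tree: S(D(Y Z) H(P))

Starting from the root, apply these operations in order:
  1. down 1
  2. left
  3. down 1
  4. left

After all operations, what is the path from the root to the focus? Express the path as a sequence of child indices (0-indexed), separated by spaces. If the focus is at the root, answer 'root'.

Answer: 0 0

Derivation:
Step 1 (down 1): focus=H path=1 depth=1 children=['P'] left=['D'] right=[] parent=S
Step 2 (left): focus=D path=0 depth=1 children=['Y', 'Z'] left=[] right=['H'] parent=S
Step 3 (down 1): focus=Z path=0/1 depth=2 children=[] left=['Y'] right=[] parent=D
Step 4 (left): focus=Y path=0/0 depth=2 children=[] left=[] right=['Z'] parent=D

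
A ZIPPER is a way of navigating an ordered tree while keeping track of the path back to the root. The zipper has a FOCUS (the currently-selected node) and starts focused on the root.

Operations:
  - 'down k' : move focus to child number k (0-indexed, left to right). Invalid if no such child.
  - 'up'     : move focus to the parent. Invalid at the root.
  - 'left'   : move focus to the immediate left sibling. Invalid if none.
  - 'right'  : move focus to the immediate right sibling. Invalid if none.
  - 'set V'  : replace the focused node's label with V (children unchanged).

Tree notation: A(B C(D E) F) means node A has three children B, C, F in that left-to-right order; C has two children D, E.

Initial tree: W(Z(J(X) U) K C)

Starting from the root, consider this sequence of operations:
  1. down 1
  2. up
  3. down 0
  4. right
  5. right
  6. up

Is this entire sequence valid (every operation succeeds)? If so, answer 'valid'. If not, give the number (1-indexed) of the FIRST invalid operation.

Step 1 (down 1): focus=K path=1 depth=1 children=[] left=['Z'] right=['C'] parent=W
Step 2 (up): focus=W path=root depth=0 children=['Z', 'K', 'C'] (at root)
Step 3 (down 0): focus=Z path=0 depth=1 children=['J', 'U'] left=[] right=['K', 'C'] parent=W
Step 4 (right): focus=K path=1 depth=1 children=[] left=['Z'] right=['C'] parent=W
Step 5 (right): focus=C path=2 depth=1 children=[] left=['Z', 'K'] right=[] parent=W
Step 6 (up): focus=W path=root depth=0 children=['Z', 'K', 'C'] (at root)

Answer: valid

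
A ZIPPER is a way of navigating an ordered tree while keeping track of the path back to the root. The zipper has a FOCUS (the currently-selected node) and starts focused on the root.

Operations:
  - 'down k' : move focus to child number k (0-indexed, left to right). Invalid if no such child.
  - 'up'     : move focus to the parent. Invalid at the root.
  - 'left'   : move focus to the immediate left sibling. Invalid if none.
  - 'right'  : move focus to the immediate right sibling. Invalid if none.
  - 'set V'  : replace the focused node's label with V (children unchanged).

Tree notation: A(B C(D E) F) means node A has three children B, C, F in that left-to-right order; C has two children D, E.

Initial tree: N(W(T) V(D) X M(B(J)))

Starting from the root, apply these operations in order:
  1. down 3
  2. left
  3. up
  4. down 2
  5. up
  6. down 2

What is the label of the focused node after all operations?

Step 1 (down 3): focus=M path=3 depth=1 children=['B'] left=['W', 'V', 'X'] right=[] parent=N
Step 2 (left): focus=X path=2 depth=1 children=[] left=['W', 'V'] right=['M'] parent=N
Step 3 (up): focus=N path=root depth=0 children=['W', 'V', 'X', 'M'] (at root)
Step 4 (down 2): focus=X path=2 depth=1 children=[] left=['W', 'V'] right=['M'] parent=N
Step 5 (up): focus=N path=root depth=0 children=['W', 'V', 'X', 'M'] (at root)
Step 6 (down 2): focus=X path=2 depth=1 children=[] left=['W', 'V'] right=['M'] parent=N

Answer: X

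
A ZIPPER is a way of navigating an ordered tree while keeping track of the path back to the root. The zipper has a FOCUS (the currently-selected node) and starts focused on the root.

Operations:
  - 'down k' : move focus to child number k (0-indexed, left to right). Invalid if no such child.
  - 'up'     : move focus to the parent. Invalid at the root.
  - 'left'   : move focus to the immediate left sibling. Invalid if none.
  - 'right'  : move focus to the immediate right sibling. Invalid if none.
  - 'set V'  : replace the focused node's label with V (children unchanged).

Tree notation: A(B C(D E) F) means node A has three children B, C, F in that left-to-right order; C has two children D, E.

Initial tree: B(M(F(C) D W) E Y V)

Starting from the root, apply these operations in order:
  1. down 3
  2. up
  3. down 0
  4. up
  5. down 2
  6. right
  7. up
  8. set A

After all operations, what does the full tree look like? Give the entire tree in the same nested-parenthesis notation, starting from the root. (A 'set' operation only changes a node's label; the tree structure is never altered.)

Step 1 (down 3): focus=V path=3 depth=1 children=[] left=['M', 'E', 'Y'] right=[] parent=B
Step 2 (up): focus=B path=root depth=0 children=['M', 'E', 'Y', 'V'] (at root)
Step 3 (down 0): focus=M path=0 depth=1 children=['F', 'D', 'W'] left=[] right=['E', 'Y', 'V'] parent=B
Step 4 (up): focus=B path=root depth=0 children=['M', 'E', 'Y', 'V'] (at root)
Step 5 (down 2): focus=Y path=2 depth=1 children=[] left=['M', 'E'] right=['V'] parent=B
Step 6 (right): focus=V path=3 depth=1 children=[] left=['M', 'E', 'Y'] right=[] parent=B
Step 7 (up): focus=B path=root depth=0 children=['M', 'E', 'Y', 'V'] (at root)
Step 8 (set A): focus=A path=root depth=0 children=['M', 'E', 'Y', 'V'] (at root)

Answer: A(M(F(C) D W) E Y V)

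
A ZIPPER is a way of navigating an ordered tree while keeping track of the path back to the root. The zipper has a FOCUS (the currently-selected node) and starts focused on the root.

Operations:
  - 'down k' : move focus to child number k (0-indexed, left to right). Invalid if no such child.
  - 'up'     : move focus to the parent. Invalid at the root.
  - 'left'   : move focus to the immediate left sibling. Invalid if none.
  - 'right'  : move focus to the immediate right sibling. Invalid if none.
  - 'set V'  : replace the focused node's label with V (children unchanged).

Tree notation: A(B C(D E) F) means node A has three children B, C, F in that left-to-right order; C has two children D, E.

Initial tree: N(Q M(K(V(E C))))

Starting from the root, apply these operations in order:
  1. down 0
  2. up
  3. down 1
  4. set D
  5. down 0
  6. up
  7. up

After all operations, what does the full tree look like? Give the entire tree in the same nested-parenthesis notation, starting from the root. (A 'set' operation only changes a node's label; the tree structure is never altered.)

Step 1 (down 0): focus=Q path=0 depth=1 children=[] left=[] right=['M'] parent=N
Step 2 (up): focus=N path=root depth=0 children=['Q', 'M'] (at root)
Step 3 (down 1): focus=M path=1 depth=1 children=['K'] left=['Q'] right=[] parent=N
Step 4 (set D): focus=D path=1 depth=1 children=['K'] left=['Q'] right=[] parent=N
Step 5 (down 0): focus=K path=1/0 depth=2 children=['V'] left=[] right=[] parent=D
Step 6 (up): focus=D path=1 depth=1 children=['K'] left=['Q'] right=[] parent=N
Step 7 (up): focus=N path=root depth=0 children=['Q', 'D'] (at root)

Answer: N(Q D(K(V(E C))))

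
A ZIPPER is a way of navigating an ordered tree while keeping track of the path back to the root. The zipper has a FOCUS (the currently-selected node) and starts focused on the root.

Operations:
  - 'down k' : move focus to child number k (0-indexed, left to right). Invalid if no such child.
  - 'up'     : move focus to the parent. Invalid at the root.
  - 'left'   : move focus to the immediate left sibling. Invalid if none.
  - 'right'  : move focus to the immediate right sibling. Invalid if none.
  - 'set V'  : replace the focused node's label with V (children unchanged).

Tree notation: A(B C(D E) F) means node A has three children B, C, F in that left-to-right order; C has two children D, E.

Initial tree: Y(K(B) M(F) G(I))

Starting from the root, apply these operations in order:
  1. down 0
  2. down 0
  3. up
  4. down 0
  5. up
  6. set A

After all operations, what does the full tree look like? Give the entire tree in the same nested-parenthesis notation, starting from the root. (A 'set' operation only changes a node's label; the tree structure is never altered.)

Step 1 (down 0): focus=K path=0 depth=1 children=['B'] left=[] right=['M', 'G'] parent=Y
Step 2 (down 0): focus=B path=0/0 depth=2 children=[] left=[] right=[] parent=K
Step 3 (up): focus=K path=0 depth=1 children=['B'] left=[] right=['M', 'G'] parent=Y
Step 4 (down 0): focus=B path=0/0 depth=2 children=[] left=[] right=[] parent=K
Step 5 (up): focus=K path=0 depth=1 children=['B'] left=[] right=['M', 'G'] parent=Y
Step 6 (set A): focus=A path=0 depth=1 children=['B'] left=[] right=['M', 'G'] parent=Y

Answer: Y(A(B) M(F) G(I))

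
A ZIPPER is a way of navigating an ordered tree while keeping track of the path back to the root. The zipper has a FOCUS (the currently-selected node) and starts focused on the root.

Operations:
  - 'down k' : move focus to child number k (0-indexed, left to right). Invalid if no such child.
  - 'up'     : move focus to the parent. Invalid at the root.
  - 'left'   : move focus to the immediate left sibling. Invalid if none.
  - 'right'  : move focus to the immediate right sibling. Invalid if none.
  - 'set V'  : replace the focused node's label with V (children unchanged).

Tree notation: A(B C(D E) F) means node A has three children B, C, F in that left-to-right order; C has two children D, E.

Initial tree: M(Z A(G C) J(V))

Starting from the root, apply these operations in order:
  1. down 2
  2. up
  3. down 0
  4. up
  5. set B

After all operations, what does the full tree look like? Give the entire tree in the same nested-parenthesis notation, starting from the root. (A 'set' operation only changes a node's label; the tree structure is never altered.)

Step 1 (down 2): focus=J path=2 depth=1 children=['V'] left=['Z', 'A'] right=[] parent=M
Step 2 (up): focus=M path=root depth=0 children=['Z', 'A', 'J'] (at root)
Step 3 (down 0): focus=Z path=0 depth=1 children=[] left=[] right=['A', 'J'] parent=M
Step 4 (up): focus=M path=root depth=0 children=['Z', 'A', 'J'] (at root)
Step 5 (set B): focus=B path=root depth=0 children=['Z', 'A', 'J'] (at root)

Answer: B(Z A(G C) J(V))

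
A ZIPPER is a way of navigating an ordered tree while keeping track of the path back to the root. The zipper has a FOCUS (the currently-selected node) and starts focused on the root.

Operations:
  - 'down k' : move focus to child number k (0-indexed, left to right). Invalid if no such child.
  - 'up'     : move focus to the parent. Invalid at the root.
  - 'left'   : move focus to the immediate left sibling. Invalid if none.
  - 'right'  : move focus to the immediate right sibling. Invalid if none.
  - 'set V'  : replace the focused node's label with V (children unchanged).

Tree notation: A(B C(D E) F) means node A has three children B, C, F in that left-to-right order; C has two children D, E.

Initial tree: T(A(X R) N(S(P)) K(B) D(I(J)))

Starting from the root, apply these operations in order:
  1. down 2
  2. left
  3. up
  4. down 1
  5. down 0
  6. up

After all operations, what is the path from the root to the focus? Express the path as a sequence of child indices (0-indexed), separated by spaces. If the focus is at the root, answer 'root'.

Step 1 (down 2): focus=K path=2 depth=1 children=['B'] left=['A', 'N'] right=['D'] parent=T
Step 2 (left): focus=N path=1 depth=1 children=['S'] left=['A'] right=['K', 'D'] parent=T
Step 3 (up): focus=T path=root depth=0 children=['A', 'N', 'K', 'D'] (at root)
Step 4 (down 1): focus=N path=1 depth=1 children=['S'] left=['A'] right=['K', 'D'] parent=T
Step 5 (down 0): focus=S path=1/0 depth=2 children=['P'] left=[] right=[] parent=N
Step 6 (up): focus=N path=1 depth=1 children=['S'] left=['A'] right=['K', 'D'] parent=T

Answer: 1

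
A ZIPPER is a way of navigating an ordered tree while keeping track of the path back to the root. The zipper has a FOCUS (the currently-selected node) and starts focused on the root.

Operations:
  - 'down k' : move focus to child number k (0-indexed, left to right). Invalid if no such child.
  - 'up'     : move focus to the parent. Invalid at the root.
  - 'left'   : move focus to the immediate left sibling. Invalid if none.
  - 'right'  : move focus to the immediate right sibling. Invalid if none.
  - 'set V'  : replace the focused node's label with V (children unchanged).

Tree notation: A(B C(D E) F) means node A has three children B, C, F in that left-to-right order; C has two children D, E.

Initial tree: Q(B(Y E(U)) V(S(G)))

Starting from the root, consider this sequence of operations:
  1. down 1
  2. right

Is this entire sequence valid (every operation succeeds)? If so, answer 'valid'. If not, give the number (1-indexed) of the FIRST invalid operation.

Answer: 2

Derivation:
Step 1 (down 1): focus=V path=1 depth=1 children=['S'] left=['B'] right=[] parent=Q
Step 2 (right): INVALID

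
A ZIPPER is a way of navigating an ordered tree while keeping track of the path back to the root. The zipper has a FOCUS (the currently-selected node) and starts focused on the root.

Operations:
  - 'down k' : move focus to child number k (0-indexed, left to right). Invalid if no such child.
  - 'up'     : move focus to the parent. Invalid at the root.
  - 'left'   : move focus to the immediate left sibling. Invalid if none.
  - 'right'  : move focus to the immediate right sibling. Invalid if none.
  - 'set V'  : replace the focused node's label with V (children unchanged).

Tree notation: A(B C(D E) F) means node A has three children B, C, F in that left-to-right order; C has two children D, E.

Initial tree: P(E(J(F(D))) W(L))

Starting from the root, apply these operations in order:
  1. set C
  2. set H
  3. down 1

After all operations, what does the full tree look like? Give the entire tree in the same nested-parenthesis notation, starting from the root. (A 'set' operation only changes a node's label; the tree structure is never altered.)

Step 1 (set C): focus=C path=root depth=0 children=['E', 'W'] (at root)
Step 2 (set H): focus=H path=root depth=0 children=['E', 'W'] (at root)
Step 3 (down 1): focus=W path=1 depth=1 children=['L'] left=['E'] right=[] parent=H

Answer: H(E(J(F(D))) W(L))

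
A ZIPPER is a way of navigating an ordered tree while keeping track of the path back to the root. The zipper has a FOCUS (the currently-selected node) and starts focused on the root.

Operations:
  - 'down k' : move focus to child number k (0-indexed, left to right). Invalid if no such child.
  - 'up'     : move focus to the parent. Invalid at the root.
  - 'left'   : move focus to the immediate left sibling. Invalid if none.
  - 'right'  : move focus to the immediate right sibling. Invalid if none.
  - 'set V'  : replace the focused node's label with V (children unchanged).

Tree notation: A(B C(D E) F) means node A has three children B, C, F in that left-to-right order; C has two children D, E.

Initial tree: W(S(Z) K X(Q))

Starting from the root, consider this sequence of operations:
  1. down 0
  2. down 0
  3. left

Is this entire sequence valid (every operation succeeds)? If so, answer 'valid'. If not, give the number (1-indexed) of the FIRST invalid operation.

Answer: 3

Derivation:
Step 1 (down 0): focus=S path=0 depth=1 children=['Z'] left=[] right=['K', 'X'] parent=W
Step 2 (down 0): focus=Z path=0/0 depth=2 children=[] left=[] right=[] parent=S
Step 3 (left): INVALID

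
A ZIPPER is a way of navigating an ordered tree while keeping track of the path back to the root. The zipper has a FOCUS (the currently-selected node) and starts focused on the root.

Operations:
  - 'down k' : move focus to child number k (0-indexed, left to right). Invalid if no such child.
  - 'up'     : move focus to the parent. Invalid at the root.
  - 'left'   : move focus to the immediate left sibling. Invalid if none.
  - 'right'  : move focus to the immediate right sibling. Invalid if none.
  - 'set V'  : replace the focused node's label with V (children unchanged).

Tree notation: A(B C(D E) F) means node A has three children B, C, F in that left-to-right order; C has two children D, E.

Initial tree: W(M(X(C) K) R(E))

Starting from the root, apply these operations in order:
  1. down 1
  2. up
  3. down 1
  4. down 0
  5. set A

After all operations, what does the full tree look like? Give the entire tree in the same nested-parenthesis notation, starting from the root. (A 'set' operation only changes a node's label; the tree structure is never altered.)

Step 1 (down 1): focus=R path=1 depth=1 children=['E'] left=['M'] right=[] parent=W
Step 2 (up): focus=W path=root depth=0 children=['M', 'R'] (at root)
Step 3 (down 1): focus=R path=1 depth=1 children=['E'] left=['M'] right=[] parent=W
Step 4 (down 0): focus=E path=1/0 depth=2 children=[] left=[] right=[] parent=R
Step 5 (set A): focus=A path=1/0 depth=2 children=[] left=[] right=[] parent=R

Answer: W(M(X(C) K) R(A))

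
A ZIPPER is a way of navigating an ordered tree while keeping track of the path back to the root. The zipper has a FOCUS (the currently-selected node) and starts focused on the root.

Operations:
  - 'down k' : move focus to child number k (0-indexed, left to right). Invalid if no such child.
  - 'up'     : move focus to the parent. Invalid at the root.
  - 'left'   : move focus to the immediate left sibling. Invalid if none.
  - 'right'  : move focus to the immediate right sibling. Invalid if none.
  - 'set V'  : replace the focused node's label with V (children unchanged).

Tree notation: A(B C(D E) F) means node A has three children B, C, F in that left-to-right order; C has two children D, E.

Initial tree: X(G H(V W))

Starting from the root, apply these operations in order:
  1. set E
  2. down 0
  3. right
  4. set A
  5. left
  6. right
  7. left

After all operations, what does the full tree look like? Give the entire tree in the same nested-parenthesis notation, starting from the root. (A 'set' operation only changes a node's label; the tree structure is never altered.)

Answer: E(G A(V W))

Derivation:
Step 1 (set E): focus=E path=root depth=0 children=['G', 'H'] (at root)
Step 2 (down 0): focus=G path=0 depth=1 children=[] left=[] right=['H'] parent=E
Step 3 (right): focus=H path=1 depth=1 children=['V', 'W'] left=['G'] right=[] parent=E
Step 4 (set A): focus=A path=1 depth=1 children=['V', 'W'] left=['G'] right=[] parent=E
Step 5 (left): focus=G path=0 depth=1 children=[] left=[] right=['A'] parent=E
Step 6 (right): focus=A path=1 depth=1 children=['V', 'W'] left=['G'] right=[] parent=E
Step 7 (left): focus=G path=0 depth=1 children=[] left=[] right=['A'] parent=E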